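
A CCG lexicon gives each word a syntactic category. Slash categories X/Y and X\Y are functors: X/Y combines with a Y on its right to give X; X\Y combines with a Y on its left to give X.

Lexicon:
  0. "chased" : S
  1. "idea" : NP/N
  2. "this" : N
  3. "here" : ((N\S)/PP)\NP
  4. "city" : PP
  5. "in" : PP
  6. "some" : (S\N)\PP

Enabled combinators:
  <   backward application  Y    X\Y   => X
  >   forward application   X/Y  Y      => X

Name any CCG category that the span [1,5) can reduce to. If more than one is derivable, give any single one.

N\S

[0,7] S   <
  [0,5] N   <
    [0,1] "chased" : S
    [1,5] N\S   >
      [1,4] (N\S)/PP   <
        [1,3] NP   >
          [1,2] "idea" : NP/N
          [2,3] "this" : N
        [3,4] "here" : ((N\S)/PP)\NP
      [4,5] "city" : PP
  [5,7] S\N   <
    [5,6] "in" : PP
    [6,7] "some" : (S\N)\PP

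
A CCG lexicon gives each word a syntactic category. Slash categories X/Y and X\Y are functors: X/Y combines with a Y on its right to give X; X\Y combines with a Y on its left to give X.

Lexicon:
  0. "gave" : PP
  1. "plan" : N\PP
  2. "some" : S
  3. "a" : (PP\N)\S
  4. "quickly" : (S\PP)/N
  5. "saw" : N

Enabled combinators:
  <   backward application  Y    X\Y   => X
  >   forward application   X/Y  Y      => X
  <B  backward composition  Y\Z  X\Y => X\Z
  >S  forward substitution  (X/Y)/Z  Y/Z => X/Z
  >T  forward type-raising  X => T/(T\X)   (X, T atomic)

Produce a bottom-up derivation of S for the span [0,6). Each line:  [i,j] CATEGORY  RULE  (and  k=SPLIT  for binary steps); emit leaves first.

[0,6] S   <
  [0,4] PP   <
    [0,2] N   <
      [0,1] "gave" : PP
      [1,2] "plan" : N\PP
    [2,4] PP\N   <
      [2,3] "some" : S
      [3,4] "a" : (PP\N)\S
  [4,6] S\PP   >
    [4,5] "quickly" : (S\PP)/N
    [5,6] "saw" : N

[0,1] PP  lex  "gave"
[1,2] N\PP  lex  "plan"
[0,2] N  <  k=1
[2,3] S  lex  "some"
[3,4] (PP\N)\S  lex  "a"
[2,4] PP\N  <  k=3
[0,4] PP  <  k=2
[4,5] (S\PP)/N  lex  "quickly"
[5,6] N  lex  "saw"
[4,6] S\PP  >  k=5
[0,6] S  <  k=4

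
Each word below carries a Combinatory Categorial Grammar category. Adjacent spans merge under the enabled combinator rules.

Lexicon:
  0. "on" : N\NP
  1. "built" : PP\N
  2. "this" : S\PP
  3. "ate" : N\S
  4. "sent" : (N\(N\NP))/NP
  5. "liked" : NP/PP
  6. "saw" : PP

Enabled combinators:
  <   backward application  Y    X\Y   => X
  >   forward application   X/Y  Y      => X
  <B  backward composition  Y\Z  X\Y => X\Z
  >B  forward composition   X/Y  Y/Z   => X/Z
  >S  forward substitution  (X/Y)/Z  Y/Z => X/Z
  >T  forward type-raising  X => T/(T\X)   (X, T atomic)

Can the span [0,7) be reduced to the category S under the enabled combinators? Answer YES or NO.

N\NP PP\N S\PP N\S (N\(N\NP))/NP NP/PP PP
CKY chart[0,7] = {N, N/(N\N), NP/(NP\N), PP/(PP\N), S/(S\N)}; S ∉ chart

NO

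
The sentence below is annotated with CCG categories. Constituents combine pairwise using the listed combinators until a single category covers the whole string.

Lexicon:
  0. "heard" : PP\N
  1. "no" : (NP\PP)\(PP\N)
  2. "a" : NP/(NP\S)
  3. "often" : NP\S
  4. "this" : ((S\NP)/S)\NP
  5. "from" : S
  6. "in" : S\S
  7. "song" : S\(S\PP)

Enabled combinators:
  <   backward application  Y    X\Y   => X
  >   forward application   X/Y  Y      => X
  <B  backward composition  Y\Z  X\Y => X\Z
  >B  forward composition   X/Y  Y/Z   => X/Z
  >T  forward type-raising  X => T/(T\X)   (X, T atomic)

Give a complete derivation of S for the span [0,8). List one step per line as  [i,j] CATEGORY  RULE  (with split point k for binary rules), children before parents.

[0,1] PP\N  lex  "heard"
[1,2] (NP\PP)\(PP\N)  lex  "no"
[0,2] NP\PP  <  k=1
[2,3] NP/(NP\S)  lex  "a"
[3,4] NP\S  lex  "often"
[2,4] NP  >  k=3
[4,5] ((S\NP)/S)\NP  lex  "this"
[2,5] (S\NP)/S  <  k=4
[5,6] S  lex  "from"
[2,6] S\NP  >  k=5
[6,7] S\S  lex  "in"
[2,7] S\NP  <B  k=6
[0,7] S\PP  <B  k=2
[7,8] S\(S\PP)  lex  "song"
[0,8] S  <  k=7

[0,8] S   <
  [0,7] S\PP   <B
    [0,2] NP\PP   <
      [0,1] "heard" : PP\N
      [1,2] "no" : (NP\PP)\(PP\N)
    [2,7] S\NP   <B
      [2,6] S\NP   >
        [2,5] (S\NP)/S   <
          [2,4] NP   >
            [2,3] "a" : NP/(NP\S)
            [3,4] "often" : NP\S
          [4,5] "this" : ((S\NP)/S)\NP
        [5,6] "from" : S
      [6,7] "in" : S\S
  [7,8] "song" : S\(S\PP)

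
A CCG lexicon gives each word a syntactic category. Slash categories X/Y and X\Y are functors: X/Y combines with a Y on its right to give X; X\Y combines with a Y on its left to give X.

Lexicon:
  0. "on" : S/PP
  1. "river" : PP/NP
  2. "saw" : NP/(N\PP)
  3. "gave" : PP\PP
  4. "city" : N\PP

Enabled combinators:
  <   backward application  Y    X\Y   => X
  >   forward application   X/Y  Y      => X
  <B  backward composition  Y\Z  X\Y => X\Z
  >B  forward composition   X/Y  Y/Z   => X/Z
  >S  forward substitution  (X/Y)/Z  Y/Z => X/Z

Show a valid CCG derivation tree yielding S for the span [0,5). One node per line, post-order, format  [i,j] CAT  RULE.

[0,5] S   >
  [0,2] S/NP   >B
    [0,1] "on" : S/PP
    [1,2] "river" : PP/NP
  [2,5] NP   >
    [2,3] "saw" : NP/(N\PP)
    [3,5] N\PP   <B
      [3,4] "gave" : PP\PP
      [4,5] "city" : N\PP

[0,1] S/PP  lex  "on"
[1,2] PP/NP  lex  "river"
[0,2] S/NP  >B  k=1
[2,3] NP/(N\PP)  lex  "saw"
[3,4] PP\PP  lex  "gave"
[4,5] N\PP  lex  "city"
[3,5] N\PP  <B  k=4
[2,5] NP  >  k=3
[0,5] S  >  k=2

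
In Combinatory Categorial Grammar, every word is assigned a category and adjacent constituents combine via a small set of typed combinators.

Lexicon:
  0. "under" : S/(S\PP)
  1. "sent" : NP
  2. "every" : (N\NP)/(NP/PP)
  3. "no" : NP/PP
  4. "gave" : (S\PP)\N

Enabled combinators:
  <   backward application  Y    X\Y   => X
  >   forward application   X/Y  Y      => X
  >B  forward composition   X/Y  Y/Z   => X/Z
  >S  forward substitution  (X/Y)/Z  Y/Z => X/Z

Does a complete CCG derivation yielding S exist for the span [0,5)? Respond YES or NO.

[0,5] S   >
  [0,1] "under" : S/(S\PP)
  [1,5] S\PP   <
    [1,4] N   <
      [1,2] "sent" : NP
      [2,4] N\NP   >
        [2,3] "every" : (N\NP)/(NP/PP)
        [3,4] "no" : NP/PP
    [4,5] "gave" : (S\PP)\N

YES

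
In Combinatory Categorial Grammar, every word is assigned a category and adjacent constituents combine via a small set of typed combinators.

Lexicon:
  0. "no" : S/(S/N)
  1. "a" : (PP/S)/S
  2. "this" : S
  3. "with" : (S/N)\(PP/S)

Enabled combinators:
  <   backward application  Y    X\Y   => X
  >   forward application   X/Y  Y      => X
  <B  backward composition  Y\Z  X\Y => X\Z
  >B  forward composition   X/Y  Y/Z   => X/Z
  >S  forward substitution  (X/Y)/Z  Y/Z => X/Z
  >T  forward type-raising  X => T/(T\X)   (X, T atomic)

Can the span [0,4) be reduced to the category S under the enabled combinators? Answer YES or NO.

YES

[0,4] S   >
  [0,1] "no" : S/(S/N)
  [1,4] S/N   <
    [1,3] PP/S   >
      [1,2] "a" : (PP/S)/S
      [2,3] "this" : S
    [3,4] "with" : (S/N)\(PP/S)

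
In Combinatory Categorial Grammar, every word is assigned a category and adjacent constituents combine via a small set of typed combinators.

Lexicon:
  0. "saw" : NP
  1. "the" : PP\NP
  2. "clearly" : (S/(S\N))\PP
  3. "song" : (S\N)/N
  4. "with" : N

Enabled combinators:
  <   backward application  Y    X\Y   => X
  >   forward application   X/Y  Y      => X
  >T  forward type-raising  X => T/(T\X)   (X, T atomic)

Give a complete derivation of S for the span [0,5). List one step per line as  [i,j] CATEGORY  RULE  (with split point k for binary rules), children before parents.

[0,5] S   >
  [0,3] S/(S\N)   <
    [0,2] PP   <
      [0,1] "saw" : NP
      [1,2] "the" : PP\NP
    [2,3] "clearly" : (S/(S\N))\PP
  [3,5] S\N   >
    [3,4] "song" : (S\N)/N
    [4,5] "with" : N

[0,1] NP  lex  "saw"
[1,2] PP\NP  lex  "the"
[0,2] PP  <  k=1
[2,3] (S/(S\N))\PP  lex  "clearly"
[0,3] S/(S\N)  <  k=2
[3,4] (S\N)/N  lex  "song"
[4,5] N  lex  "with"
[3,5] S\N  >  k=4
[0,5] S  >  k=3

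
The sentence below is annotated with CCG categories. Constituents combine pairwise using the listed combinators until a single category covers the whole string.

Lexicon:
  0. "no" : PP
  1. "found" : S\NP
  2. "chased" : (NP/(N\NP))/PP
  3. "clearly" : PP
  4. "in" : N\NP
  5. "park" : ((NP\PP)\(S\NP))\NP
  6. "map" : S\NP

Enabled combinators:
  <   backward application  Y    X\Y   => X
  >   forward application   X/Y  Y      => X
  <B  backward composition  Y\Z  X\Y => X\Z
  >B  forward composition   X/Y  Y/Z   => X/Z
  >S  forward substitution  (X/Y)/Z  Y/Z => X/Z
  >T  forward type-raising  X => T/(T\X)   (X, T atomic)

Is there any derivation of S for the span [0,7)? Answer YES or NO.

[0,7] S   <
  [0,6] NP   >
    [0,1] NP/(NP\PP)   >T
      [0,1] "no" : PP
    [1,6] NP\PP   <
      [1,2] "found" : S\NP
      [2,6] (NP\PP)\(S\NP)   <
        [2,5] NP   >
          [2,4] NP/(N\NP)   >
            [2,3] "chased" : (NP/(N\NP))/PP
            [3,4] "clearly" : PP
          [4,5] "in" : N\NP
        [5,6] "park" : ((NP\PP)\(S\NP))\NP
  [6,7] "map" : S\NP

YES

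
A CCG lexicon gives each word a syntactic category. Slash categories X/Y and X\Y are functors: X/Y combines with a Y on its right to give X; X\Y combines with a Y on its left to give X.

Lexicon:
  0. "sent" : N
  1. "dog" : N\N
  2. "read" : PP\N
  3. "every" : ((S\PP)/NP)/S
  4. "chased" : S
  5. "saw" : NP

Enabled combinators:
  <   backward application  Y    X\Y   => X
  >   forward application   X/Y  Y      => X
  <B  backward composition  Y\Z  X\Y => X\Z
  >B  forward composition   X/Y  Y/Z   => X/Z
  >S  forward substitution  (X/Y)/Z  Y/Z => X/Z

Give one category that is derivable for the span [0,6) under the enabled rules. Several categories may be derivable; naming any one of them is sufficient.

S

[0,6] S   <
  [0,1] "sent" : N
  [1,6] S\N   <B
    [1,3] PP\N   <B
      [1,2] "dog" : N\N
      [2,3] "read" : PP\N
    [3,6] S\PP   >
      [3,5] (S\PP)/NP   >
        [3,4] "every" : ((S\PP)/NP)/S
        [4,5] "chased" : S
      [5,6] "saw" : NP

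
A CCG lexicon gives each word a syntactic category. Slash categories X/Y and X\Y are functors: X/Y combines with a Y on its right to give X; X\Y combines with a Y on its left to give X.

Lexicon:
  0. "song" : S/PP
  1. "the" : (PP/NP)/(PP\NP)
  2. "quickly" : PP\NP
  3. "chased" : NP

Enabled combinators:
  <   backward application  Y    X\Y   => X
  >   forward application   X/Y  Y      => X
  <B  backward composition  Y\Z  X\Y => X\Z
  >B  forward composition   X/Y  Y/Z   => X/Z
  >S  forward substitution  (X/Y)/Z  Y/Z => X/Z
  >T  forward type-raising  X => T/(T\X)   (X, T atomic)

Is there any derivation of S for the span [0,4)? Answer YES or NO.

YES

[0,4] S   >
  [0,1] "song" : S/PP
  [1,4] PP   >
    [1,3] PP/NP   >
      [1,2] "the" : (PP/NP)/(PP\NP)
      [2,3] "quickly" : PP\NP
    [3,4] "chased" : NP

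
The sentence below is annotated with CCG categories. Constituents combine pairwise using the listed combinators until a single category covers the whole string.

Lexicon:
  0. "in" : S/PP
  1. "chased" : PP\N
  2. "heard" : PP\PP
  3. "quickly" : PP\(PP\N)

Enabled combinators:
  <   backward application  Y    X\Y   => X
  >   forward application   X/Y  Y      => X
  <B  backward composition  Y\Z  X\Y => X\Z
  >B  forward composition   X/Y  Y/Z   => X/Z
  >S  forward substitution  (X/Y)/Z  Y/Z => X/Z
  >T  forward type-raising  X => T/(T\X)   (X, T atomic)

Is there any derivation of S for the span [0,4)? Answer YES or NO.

YES

[0,4] S   >
  [0,1] "in" : S/PP
  [1,4] PP   <
    [1,3] PP\N   <B
      [1,2] "chased" : PP\N
      [2,3] "heard" : PP\PP
    [3,4] "quickly" : PP\(PP\N)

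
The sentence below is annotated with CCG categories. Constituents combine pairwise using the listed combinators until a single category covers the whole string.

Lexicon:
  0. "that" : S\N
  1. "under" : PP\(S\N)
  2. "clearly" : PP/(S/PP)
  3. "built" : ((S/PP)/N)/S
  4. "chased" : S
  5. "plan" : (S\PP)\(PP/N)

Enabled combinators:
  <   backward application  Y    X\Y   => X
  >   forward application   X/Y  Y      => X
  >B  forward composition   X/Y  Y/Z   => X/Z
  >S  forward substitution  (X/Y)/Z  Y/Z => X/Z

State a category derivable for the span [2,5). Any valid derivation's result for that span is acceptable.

PP/N

[0,6] S   <
  [0,2] PP   <
    [0,1] "that" : S\N
    [1,2] "under" : PP\(S\N)
  [2,6] S\PP   <
    [2,5] PP/N   >B
      [2,3] "clearly" : PP/(S/PP)
      [3,5] (S/PP)/N   >
        [3,4] "built" : ((S/PP)/N)/S
        [4,5] "chased" : S
    [5,6] "plan" : (S\PP)\(PP/N)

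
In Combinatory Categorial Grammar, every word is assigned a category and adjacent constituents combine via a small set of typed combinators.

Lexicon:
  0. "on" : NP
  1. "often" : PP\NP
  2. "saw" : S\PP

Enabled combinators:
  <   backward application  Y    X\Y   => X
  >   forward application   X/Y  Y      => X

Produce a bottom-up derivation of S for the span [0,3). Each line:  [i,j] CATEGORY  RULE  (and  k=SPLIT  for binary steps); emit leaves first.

[0,3] S   <
  [0,2] PP   <
    [0,1] "on" : NP
    [1,2] "often" : PP\NP
  [2,3] "saw" : S\PP

[0,1] NP  lex  "on"
[1,2] PP\NP  lex  "often"
[0,2] PP  <  k=1
[2,3] S\PP  lex  "saw"
[0,3] S  <  k=2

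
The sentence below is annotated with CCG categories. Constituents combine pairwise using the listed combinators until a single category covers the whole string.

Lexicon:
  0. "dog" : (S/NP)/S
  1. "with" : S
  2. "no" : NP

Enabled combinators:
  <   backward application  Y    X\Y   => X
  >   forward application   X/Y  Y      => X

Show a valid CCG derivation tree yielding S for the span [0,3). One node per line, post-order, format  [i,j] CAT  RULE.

[0,1] (S/NP)/S  lex  "dog"
[1,2] S  lex  "with"
[0,2] S/NP  >  k=1
[2,3] NP  lex  "no"
[0,3] S  >  k=2

[0,3] S   >
  [0,2] S/NP   >
    [0,1] "dog" : (S/NP)/S
    [1,2] "with" : S
  [2,3] "no" : NP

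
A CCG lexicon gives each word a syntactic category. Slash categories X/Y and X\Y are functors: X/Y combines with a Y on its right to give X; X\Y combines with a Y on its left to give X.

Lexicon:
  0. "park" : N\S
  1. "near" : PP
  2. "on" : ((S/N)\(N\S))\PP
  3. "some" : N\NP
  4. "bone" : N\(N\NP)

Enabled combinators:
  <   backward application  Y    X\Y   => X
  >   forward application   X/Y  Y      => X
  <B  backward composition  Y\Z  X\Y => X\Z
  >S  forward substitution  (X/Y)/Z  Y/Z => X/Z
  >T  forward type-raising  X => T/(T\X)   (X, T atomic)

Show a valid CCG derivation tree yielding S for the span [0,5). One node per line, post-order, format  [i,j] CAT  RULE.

[0,1] N\S  lex  "park"
[1,2] PP  lex  "near"
[2,3] ((S/N)\(N\S))\PP  lex  "on"
[1,3] (S/N)\(N\S)  <  k=2
[0,3] S/N  <  k=1
[3,4] N\NP  lex  "some"
[4,5] N\(N\NP)  lex  "bone"
[3,5] N  <  k=4
[0,5] S  >  k=3

[0,5] S   >
  [0,3] S/N   <
    [0,1] "park" : N\S
    [1,3] (S/N)\(N\S)   <
      [1,2] "near" : PP
      [2,3] "on" : ((S/N)\(N\S))\PP
  [3,5] N   <
    [3,4] "some" : N\NP
    [4,5] "bone" : N\(N\NP)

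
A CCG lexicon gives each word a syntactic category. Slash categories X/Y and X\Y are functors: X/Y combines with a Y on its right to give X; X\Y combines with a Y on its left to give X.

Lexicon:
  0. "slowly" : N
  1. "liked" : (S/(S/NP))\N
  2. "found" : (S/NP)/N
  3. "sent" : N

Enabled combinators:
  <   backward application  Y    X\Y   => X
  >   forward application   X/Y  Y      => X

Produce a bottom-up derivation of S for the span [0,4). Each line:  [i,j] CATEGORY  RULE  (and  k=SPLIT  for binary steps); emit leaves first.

[0,4] S   >
  [0,2] S/(S/NP)   <
    [0,1] "slowly" : N
    [1,2] "liked" : (S/(S/NP))\N
  [2,4] S/NP   >
    [2,3] "found" : (S/NP)/N
    [3,4] "sent" : N

[0,1] N  lex  "slowly"
[1,2] (S/(S/NP))\N  lex  "liked"
[0,2] S/(S/NP)  <  k=1
[2,3] (S/NP)/N  lex  "found"
[3,4] N  lex  "sent"
[2,4] S/NP  >  k=3
[0,4] S  >  k=2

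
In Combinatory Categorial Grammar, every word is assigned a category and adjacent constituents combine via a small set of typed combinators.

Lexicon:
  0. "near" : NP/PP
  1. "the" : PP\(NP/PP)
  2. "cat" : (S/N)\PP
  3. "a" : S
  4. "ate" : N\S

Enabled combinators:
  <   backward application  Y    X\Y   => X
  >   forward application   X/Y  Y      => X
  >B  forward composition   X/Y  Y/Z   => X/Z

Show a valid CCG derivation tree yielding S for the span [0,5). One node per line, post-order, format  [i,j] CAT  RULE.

[0,5] S   >
  [0,3] S/N   <
    [0,2] PP   <
      [0,1] "near" : NP/PP
      [1,2] "the" : PP\(NP/PP)
    [2,3] "cat" : (S/N)\PP
  [3,5] N   <
    [3,4] "a" : S
    [4,5] "ate" : N\S

[0,1] NP/PP  lex  "near"
[1,2] PP\(NP/PP)  lex  "the"
[0,2] PP  <  k=1
[2,3] (S/N)\PP  lex  "cat"
[0,3] S/N  <  k=2
[3,4] S  lex  "a"
[4,5] N\S  lex  "ate"
[3,5] N  <  k=4
[0,5] S  >  k=3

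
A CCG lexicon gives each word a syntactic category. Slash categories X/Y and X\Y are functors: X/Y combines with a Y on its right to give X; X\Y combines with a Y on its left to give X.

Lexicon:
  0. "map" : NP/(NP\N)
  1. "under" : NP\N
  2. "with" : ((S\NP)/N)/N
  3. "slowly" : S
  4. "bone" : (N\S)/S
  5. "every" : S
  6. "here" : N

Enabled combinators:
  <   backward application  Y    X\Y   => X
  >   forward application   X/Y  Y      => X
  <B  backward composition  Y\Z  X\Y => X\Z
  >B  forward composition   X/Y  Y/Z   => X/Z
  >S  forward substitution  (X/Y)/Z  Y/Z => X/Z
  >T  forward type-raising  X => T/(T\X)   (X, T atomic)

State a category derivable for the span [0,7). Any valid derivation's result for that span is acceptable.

[0,7] S   <
  [0,2] NP   >
    [0,1] "map" : NP/(NP\N)
    [1,2] "under" : NP\N
  [2,7] S\NP   >
    [2,6] (S\NP)/N   >
      [2,3] "with" : ((S\NP)/N)/N
      [3,6] N   <
        [3,4] "slowly" : S
        [4,6] N\S   >
          [4,5] "bone" : (N\S)/S
          [5,6] "every" : S
    [6,7] "here" : N

S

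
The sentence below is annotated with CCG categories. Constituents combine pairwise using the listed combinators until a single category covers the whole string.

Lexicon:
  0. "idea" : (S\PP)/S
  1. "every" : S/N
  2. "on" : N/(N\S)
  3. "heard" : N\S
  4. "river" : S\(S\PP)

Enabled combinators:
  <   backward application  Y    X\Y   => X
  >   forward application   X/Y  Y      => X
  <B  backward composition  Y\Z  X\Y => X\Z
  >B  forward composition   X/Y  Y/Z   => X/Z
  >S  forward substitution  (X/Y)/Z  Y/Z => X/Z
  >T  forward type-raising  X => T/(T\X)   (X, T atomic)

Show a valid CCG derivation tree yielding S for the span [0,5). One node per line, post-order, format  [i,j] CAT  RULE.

[0,5] S   <
  [0,4] S\PP   >
    [0,1] "idea" : (S\PP)/S
    [1,4] S   >
      [1,2] "every" : S/N
      [2,4] N   >
        [2,3] "on" : N/(N\S)
        [3,4] "heard" : N\S
  [4,5] "river" : S\(S\PP)

[0,1] (S\PP)/S  lex  "idea"
[1,2] S/N  lex  "every"
[2,3] N/(N\S)  lex  "on"
[3,4] N\S  lex  "heard"
[2,4] N  >  k=3
[1,4] S  >  k=2
[0,4] S\PP  >  k=1
[4,5] S\(S\PP)  lex  "river"
[0,5] S  <  k=4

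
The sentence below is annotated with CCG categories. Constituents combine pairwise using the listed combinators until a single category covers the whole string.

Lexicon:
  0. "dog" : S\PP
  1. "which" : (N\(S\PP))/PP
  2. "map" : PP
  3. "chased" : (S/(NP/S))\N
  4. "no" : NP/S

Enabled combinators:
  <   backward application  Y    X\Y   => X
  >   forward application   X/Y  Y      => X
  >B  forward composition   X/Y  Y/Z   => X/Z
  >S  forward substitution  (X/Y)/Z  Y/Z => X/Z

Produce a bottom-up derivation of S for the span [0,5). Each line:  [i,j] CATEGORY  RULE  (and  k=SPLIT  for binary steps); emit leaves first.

[0,1] S\PP  lex  "dog"
[1,2] (N\(S\PP))/PP  lex  "which"
[2,3] PP  lex  "map"
[1,3] N\(S\PP)  >  k=2
[0,3] N  <  k=1
[3,4] (S/(NP/S))\N  lex  "chased"
[0,4] S/(NP/S)  <  k=3
[4,5] NP/S  lex  "no"
[0,5] S  >  k=4

[0,5] S   >
  [0,4] S/(NP/S)   <
    [0,3] N   <
      [0,1] "dog" : S\PP
      [1,3] N\(S\PP)   >
        [1,2] "which" : (N\(S\PP))/PP
        [2,3] "map" : PP
    [3,4] "chased" : (S/(NP/S))\N
  [4,5] "no" : NP/S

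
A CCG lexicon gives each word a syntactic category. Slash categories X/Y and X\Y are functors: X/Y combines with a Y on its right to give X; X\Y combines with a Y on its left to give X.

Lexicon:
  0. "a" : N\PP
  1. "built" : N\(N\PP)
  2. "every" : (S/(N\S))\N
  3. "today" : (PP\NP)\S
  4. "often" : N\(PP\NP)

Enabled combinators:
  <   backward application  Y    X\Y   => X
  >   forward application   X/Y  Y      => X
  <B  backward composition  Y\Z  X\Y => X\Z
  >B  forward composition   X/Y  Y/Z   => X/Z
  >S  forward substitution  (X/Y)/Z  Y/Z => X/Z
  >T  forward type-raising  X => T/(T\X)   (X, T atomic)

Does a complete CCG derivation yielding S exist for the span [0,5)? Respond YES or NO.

YES

[0,5] S   >
  [0,3] S/(N\S)   <
    [0,2] N   <
      [0,1] "a" : N\PP
      [1,2] "built" : N\(N\PP)
    [2,3] "every" : (S/(N\S))\N
  [3,5] N\S   <B
    [3,4] "today" : (PP\NP)\S
    [4,5] "often" : N\(PP\NP)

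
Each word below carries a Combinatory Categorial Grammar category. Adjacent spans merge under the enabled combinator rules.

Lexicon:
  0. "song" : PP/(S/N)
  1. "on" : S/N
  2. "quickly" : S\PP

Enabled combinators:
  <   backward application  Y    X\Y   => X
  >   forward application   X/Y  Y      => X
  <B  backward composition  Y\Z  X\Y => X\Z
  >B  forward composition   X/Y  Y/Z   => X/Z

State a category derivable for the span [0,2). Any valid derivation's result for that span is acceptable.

[0,3] S   <
  [0,2] PP   >
    [0,1] "song" : PP/(S/N)
    [1,2] "on" : S/N
  [2,3] "quickly" : S\PP

PP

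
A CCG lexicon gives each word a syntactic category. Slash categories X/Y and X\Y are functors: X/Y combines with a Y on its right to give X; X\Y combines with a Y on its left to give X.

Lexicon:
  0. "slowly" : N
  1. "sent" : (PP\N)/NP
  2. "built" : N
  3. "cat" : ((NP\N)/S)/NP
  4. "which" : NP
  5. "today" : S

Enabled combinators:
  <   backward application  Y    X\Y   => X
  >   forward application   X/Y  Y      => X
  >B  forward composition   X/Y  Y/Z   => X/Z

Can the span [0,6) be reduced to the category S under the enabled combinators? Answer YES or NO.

NO

N (PP\N)/NP N ((NP\N)/S)/NP NP S
CKY chart[0,6] = {PP}; S ∉ chart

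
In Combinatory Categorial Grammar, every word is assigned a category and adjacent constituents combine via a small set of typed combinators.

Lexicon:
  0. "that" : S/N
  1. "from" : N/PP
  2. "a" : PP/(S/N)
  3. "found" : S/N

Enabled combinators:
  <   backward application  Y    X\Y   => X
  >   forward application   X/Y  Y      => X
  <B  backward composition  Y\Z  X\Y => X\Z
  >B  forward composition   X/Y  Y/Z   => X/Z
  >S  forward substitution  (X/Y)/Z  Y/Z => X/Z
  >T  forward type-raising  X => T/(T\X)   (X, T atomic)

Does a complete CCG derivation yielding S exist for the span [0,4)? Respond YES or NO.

[0,4] S   >
  [0,2] S/PP   >B
    [0,1] "that" : S/N
    [1,2] "from" : N/PP
  [2,4] PP   >
    [2,3] "a" : PP/(S/N)
    [3,4] "found" : S/N

YES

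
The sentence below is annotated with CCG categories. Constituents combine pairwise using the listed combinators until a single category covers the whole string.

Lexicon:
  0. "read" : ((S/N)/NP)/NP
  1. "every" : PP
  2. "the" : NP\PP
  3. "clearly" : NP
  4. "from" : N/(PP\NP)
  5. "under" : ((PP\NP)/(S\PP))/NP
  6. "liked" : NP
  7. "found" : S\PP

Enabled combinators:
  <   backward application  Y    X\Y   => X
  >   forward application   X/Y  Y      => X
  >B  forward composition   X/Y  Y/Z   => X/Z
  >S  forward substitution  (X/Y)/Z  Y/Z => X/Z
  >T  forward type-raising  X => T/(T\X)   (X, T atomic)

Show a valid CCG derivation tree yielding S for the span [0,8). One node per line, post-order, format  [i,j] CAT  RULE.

[0,1] ((S/N)/NP)/NP  lex  "read"
[1,2] PP  lex  "every"
[1,2] NP/(NP\PP)  >T
[2,3] NP\PP  lex  "the"
[1,3] NP  >  k=2
[0,3] (S/N)/NP  >  k=1
[3,4] NP  lex  "clearly"
[0,4] S/N  >  k=3
[4,5] N/(PP\NP)  lex  "from"
[5,6] ((PP\NP)/(S\PP))/NP  lex  "under"
[6,7] NP  lex  "liked"
[5,7] (PP\NP)/(S\PP)  >  k=6
[7,8] S\PP  lex  "found"
[5,8] PP\NP  >  k=7
[4,8] N  >  k=5
[0,8] S  >  k=4

[0,8] S   >
  [0,4] S/N   >
    [0,3] (S/N)/NP   >
      [0,1] "read" : ((S/N)/NP)/NP
      [1,3] NP   >
        [1,2] NP/(NP\PP)   >T
          [1,2] "every" : PP
        [2,3] "the" : NP\PP
    [3,4] "clearly" : NP
  [4,8] N   >
    [4,5] "from" : N/(PP\NP)
    [5,8] PP\NP   >
      [5,7] (PP\NP)/(S\PP)   >
        [5,6] "under" : ((PP\NP)/(S\PP))/NP
        [6,7] "liked" : NP
      [7,8] "found" : S\PP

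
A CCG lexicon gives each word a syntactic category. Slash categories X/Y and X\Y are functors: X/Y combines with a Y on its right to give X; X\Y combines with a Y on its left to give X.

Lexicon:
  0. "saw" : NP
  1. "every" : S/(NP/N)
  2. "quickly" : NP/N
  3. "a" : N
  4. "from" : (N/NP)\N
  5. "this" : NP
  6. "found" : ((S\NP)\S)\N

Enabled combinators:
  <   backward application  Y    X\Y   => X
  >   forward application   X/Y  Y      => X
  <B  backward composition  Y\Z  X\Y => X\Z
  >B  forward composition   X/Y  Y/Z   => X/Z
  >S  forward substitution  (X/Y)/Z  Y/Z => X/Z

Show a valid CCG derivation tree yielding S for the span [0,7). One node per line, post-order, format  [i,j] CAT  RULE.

[0,1] NP  lex  "saw"
[1,2] S/(NP/N)  lex  "every"
[2,3] NP/N  lex  "quickly"
[1,3] S  >  k=2
[3,4] N  lex  "a"
[4,5] (N/NP)\N  lex  "from"
[3,5] N/NP  <  k=4
[5,6] NP  lex  "this"
[3,6] N  >  k=5
[6,7] ((S\NP)\S)\N  lex  "found"
[3,7] (S\NP)\S  <  k=6
[1,7] S\NP  <  k=3
[0,7] S  <  k=1

[0,7] S   <
  [0,1] "saw" : NP
  [1,7] S\NP   <
    [1,3] S   >
      [1,2] "every" : S/(NP/N)
      [2,3] "quickly" : NP/N
    [3,7] (S\NP)\S   <
      [3,6] N   >
        [3,5] N/NP   <
          [3,4] "a" : N
          [4,5] "from" : (N/NP)\N
        [5,6] "this" : NP
      [6,7] "found" : ((S\NP)\S)\N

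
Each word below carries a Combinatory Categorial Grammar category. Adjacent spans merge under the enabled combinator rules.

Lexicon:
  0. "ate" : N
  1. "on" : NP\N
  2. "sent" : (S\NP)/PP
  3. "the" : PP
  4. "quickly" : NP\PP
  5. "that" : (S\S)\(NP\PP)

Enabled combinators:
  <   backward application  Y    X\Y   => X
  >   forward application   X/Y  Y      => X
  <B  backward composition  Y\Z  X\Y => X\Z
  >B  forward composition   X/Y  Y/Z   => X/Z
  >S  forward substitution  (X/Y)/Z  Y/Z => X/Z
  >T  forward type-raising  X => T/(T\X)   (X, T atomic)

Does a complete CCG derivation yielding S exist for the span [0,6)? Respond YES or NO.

[0,6] S   >
  [0,1] S/(S\N)   >T
    [0,1] "ate" : N
  [1,6] S\N   <B
    [1,4] S\N   <B
      [1,2] "on" : NP\N
      [2,4] S\NP   >
        [2,3] "sent" : (S\NP)/PP
        [3,4] "the" : PP
    [4,6] S\S   <
      [4,5] "quickly" : NP\PP
      [5,6] "that" : (S\S)\(NP\PP)

YES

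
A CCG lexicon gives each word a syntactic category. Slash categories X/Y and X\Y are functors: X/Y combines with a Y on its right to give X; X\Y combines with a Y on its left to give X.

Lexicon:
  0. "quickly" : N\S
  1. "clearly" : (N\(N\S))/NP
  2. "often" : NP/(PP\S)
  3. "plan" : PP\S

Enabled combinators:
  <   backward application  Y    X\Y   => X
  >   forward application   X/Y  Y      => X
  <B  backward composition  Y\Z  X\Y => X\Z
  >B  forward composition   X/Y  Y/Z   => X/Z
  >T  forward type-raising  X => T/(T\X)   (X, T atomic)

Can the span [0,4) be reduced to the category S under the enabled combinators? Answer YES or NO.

N\S (N\(N\S))/NP NP/(PP\S) PP\S
CKY chart[0,4] = {N, N/(N\N), NP/(NP\N), PP/(PP\N), S/(S\N)}; S ∉ chart

NO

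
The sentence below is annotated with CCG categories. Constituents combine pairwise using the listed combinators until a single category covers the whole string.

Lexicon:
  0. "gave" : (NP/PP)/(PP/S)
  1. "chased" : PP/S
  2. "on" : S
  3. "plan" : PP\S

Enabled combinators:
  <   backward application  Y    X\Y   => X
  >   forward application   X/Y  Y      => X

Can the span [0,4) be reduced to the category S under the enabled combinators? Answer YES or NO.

(NP/PP)/(PP/S) PP/S S PP\S
CKY chart[0,4] = {NP}; S ∉ chart

NO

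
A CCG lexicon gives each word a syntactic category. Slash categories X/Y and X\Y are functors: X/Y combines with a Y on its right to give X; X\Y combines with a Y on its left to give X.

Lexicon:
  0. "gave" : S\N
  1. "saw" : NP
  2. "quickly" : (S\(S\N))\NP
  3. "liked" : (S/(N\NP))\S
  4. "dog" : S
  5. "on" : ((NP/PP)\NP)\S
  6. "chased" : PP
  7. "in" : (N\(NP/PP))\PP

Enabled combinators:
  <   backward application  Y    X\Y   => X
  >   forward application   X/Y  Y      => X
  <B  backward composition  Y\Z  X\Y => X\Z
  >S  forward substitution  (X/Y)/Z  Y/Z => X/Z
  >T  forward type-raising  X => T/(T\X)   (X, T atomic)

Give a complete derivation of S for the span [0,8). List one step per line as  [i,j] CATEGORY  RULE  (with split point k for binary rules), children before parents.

[0,1] S\N  lex  "gave"
[1,2] NP  lex  "saw"
[2,3] (S\(S\N))\NP  lex  "quickly"
[1,3] S\(S\N)  <  k=2
[0,3] S  <  k=1
[3,4] (S/(N\NP))\S  lex  "liked"
[0,4] S/(N\NP)  <  k=3
[4,5] S  lex  "dog"
[5,6] ((NP/PP)\NP)\S  lex  "on"
[4,6] (NP/PP)\NP  <  k=5
[6,7] PP  lex  "chased"
[7,8] (N\(NP/PP))\PP  lex  "in"
[6,8] N\(NP/PP)  <  k=7
[4,8] N\NP  <B  k=6
[0,8] S  >  k=4

[0,8] S   >
  [0,4] S/(N\NP)   <
    [0,3] S   <
      [0,1] "gave" : S\N
      [1,3] S\(S\N)   <
        [1,2] "saw" : NP
        [2,3] "quickly" : (S\(S\N))\NP
    [3,4] "liked" : (S/(N\NP))\S
  [4,8] N\NP   <B
    [4,6] (NP/PP)\NP   <
      [4,5] "dog" : S
      [5,6] "on" : ((NP/PP)\NP)\S
    [6,8] N\(NP/PP)   <
      [6,7] "chased" : PP
      [7,8] "in" : (N\(NP/PP))\PP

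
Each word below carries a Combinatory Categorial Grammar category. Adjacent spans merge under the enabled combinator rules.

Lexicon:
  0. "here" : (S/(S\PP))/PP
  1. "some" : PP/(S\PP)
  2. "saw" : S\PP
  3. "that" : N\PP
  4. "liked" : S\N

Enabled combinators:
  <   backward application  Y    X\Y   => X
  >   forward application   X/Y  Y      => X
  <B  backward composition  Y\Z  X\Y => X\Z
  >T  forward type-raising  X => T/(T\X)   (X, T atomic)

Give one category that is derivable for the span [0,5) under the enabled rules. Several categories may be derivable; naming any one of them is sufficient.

S

[0,5] S   >
  [0,3] S/(S\PP)   >
    [0,1] "here" : (S/(S\PP))/PP
    [1,3] PP   >
      [1,2] "some" : PP/(S\PP)
      [2,3] "saw" : S\PP
  [3,5] S\PP   <B
    [3,4] "that" : N\PP
    [4,5] "liked" : S\N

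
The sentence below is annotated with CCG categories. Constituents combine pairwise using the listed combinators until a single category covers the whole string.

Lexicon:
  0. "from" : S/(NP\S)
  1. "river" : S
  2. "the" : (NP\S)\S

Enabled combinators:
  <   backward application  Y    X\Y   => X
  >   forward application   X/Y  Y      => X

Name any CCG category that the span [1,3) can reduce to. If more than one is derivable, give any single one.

[0,3] S   >
  [0,1] "from" : S/(NP\S)
  [1,3] NP\S   <
    [1,2] "river" : S
    [2,3] "the" : (NP\S)\S

NP\S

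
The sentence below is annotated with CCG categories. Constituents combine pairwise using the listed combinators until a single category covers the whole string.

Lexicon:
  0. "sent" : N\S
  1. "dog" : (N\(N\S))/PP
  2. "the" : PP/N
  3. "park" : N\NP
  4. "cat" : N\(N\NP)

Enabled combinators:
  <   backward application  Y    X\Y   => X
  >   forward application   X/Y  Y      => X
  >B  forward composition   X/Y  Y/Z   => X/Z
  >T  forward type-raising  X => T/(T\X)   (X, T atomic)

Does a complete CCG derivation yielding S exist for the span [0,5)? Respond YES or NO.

NO

N\S (N\(N\S))/PP PP/N N\NP N\(N\NP)
CKY chart[0,5] = {N, N/(N\N), NP/(NP\N), PP/(PP\N), S/(S\N)}; S ∉ chart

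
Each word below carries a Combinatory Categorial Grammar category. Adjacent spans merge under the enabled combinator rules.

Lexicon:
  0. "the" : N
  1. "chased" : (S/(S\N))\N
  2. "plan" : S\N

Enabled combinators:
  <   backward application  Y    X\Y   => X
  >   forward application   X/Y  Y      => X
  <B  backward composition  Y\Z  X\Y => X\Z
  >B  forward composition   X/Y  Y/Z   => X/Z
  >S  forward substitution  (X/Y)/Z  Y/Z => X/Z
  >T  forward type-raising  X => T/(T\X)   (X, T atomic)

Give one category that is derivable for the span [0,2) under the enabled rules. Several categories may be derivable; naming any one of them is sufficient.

S/(S\N)

[0,3] S   >
  [0,2] S/(S\N)   <
    [0,1] "the" : N
    [1,2] "chased" : (S/(S\N))\N
  [2,3] "plan" : S\N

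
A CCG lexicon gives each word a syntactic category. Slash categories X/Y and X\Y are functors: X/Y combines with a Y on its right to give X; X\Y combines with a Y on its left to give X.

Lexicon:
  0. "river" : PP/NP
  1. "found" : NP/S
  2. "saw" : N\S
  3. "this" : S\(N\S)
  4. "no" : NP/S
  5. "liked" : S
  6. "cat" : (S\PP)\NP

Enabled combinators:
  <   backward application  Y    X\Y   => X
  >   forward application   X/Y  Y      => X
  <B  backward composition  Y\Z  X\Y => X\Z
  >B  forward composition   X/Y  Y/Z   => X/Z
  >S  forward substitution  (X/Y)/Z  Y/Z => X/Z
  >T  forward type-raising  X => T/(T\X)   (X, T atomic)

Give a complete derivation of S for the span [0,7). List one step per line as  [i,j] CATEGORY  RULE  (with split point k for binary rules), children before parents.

[0,7] S   <
  [0,4] PP   >
    [0,2] PP/S   >B
      [0,1] "river" : PP/NP
      [1,2] "found" : NP/S
    [2,4] S   <
      [2,3] "saw" : N\S
      [3,4] "this" : S\(N\S)
  [4,7] S\PP   <
    [4,6] NP   >
      [4,5] "no" : NP/S
      [5,6] "liked" : S
    [6,7] "cat" : (S\PP)\NP

[0,1] PP/NP  lex  "river"
[1,2] NP/S  lex  "found"
[0,2] PP/S  >B  k=1
[2,3] N\S  lex  "saw"
[3,4] S\(N\S)  lex  "this"
[2,4] S  <  k=3
[0,4] PP  >  k=2
[4,5] NP/S  lex  "no"
[5,6] S  lex  "liked"
[4,6] NP  >  k=5
[6,7] (S\PP)\NP  lex  "cat"
[4,7] S\PP  <  k=6
[0,7] S  <  k=4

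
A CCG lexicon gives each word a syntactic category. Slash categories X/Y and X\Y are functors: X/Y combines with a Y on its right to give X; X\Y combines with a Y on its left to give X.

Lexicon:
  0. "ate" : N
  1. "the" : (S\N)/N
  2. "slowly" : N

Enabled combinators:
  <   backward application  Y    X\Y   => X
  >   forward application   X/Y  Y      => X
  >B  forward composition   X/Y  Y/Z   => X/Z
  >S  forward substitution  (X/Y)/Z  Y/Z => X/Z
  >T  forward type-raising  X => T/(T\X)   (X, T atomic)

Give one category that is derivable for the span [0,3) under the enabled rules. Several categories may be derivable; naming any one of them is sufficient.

S

[0,3] S   <
  [0,1] "ate" : N
  [1,3] S\N   >
    [1,2] "the" : (S\N)/N
    [2,3] "slowly" : N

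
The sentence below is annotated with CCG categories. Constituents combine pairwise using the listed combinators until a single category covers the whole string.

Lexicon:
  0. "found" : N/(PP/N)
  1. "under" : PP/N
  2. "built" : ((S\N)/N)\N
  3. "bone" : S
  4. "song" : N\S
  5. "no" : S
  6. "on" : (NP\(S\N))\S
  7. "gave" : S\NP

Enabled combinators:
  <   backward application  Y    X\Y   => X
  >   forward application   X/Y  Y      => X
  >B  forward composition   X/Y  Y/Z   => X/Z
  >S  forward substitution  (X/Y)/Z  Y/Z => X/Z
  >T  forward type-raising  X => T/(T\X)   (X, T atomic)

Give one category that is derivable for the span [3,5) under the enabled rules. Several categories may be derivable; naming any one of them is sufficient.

N

[0,8] S   <
  [0,7] NP   <
    [0,5] S\N   >
      [0,3] (S\N)/N   <
        [0,2] N   >
          [0,1] "found" : N/(PP/N)
          [1,2] "under" : PP/N
        [2,3] "built" : ((S\N)/N)\N
      [3,5] N   <
        [3,4] "bone" : S
        [4,5] "song" : N\S
    [5,7] NP\(S\N)   <
      [5,6] "no" : S
      [6,7] "on" : (NP\(S\N))\S
  [7,8] "gave" : S\NP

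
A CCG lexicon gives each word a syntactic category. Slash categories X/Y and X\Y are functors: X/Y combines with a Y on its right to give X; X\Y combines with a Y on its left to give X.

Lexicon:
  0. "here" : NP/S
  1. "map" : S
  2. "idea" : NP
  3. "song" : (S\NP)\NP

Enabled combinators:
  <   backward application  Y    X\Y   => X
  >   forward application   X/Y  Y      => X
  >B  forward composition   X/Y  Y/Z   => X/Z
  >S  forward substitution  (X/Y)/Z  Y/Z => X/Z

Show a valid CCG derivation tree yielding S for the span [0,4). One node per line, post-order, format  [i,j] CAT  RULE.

[0,4] S   <
  [0,2] NP   >
    [0,1] "here" : NP/S
    [1,2] "map" : S
  [2,4] S\NP   <
    [2,3] "idea" : NP
    [3,4] "song" : (S\NP)\NP

[0,1] NP/S  lex  "here"
[1,2] S  lex  "map"
[0,2] NP  >  k=1
[2,3] NP  lex  "idea"
[3,4] (S\NP)\NP  lex  "song"
[2,4] S\NP  <  k=3
[0,4] S  <  k=2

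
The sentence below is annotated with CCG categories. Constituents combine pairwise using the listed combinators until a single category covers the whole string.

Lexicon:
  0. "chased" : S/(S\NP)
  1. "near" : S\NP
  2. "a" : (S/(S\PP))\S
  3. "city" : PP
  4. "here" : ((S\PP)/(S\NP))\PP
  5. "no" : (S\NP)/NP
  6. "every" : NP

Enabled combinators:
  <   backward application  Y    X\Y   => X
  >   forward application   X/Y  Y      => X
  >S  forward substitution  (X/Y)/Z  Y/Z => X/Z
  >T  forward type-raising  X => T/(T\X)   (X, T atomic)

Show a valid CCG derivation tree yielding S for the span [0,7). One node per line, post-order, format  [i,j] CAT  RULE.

[0,7] S   >
  [0,3] S/(S\PP)   <
    [0,2] S   >
      [0,1] "chased" : S/(S\NP)
      [1,2] "near" : S\NP
    [2,3] "a" : (S/(S\PP))\S
  [3,7] S\PP   >
    [3,5] (S\PP)/(S\NP)   <
      [3,4] "city" : PP
      [4,5] "here" : ((S\PP)/(S\NP))\PP
    [5,7] S\NP   >
      [5,6] "no" : (S\NP)/NP
      [6,7] "every" : NP

[0,1] S/(S\NP)  lex  "chased"
[1,2] S\NP  lex  "near"
[0,2] S  >  k=1
[2,3] (S/(S\PP))\S  lex  "a"
[0,3] S/(S\PP)  <  k=2
[3,4] PP  lex  "city"
[4,5] ((S\PP)/(S\NP))\PP  lex  "here"
[3,5] (S\PP)/(S\NP)  <  k=4
[5,6] (S\NP)/NP  lex  "no"
[6,7] NP  lex  "every"
[5,7] S\NP  >  k=6
[3,7] S\PP  >  k=5
[0,7] S  >  k=3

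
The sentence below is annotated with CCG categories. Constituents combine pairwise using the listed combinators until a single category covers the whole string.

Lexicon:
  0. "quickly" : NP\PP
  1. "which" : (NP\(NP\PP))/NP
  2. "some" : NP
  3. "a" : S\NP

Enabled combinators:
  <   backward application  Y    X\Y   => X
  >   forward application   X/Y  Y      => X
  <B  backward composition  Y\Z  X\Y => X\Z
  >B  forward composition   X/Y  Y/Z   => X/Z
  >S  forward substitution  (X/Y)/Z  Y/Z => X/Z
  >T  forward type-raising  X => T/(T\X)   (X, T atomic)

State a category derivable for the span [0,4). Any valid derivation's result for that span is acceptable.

[0,4] S   <
  [0,3] NP   <
    [0,1] "quickly" : NP\PP
    [1,3] NP\(NP\PP)   >
      [1,2] "which" : (NP\(NP\PP))/NP
      [2,3] "some" : NP
  [3,4] "a" : S\NP

S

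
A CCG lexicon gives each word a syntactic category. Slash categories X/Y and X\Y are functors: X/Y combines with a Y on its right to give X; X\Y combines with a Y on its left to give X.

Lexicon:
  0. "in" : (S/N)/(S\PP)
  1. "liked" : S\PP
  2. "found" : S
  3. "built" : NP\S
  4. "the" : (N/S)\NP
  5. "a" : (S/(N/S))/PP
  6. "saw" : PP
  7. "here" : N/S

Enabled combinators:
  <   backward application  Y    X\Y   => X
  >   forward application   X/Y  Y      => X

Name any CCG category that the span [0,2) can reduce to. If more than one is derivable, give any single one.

[0,8] S   >
  [0,2] S/N   >
    [0,1] "in" : (S/N)/(S\PP)
    [1,2] "liked" : S\PP
  [2,8] N   >
    [2,5] N/S   <
      [2,4] NP   <
        [2,3] "found" : S
        [3,4] "built" : NP\S
      [4,5] "the" : (N/S)\NP
    [5,8] S   >
      [5,7] S/(N/S)   >
        [5,6] "a" : (S/(N/S))/PP
        [6,7] "saw" : PP
      [7,8] "here" : N/S

S/N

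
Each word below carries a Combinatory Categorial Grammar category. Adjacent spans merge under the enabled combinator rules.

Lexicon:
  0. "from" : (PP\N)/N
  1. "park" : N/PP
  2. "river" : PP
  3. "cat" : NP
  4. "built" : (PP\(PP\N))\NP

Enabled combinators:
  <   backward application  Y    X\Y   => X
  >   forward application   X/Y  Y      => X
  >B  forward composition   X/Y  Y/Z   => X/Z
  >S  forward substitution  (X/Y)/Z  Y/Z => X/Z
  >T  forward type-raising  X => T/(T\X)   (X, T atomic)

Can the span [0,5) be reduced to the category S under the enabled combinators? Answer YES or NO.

NO

(PP\N)/N N/PP PP NP (PP\(PP\N))\NP
CKY chart[0,5] = {N/(N\PP), NP/(NP\PP), PP, PP/(PP\PP), S/(S\PP)}; S ∉ chart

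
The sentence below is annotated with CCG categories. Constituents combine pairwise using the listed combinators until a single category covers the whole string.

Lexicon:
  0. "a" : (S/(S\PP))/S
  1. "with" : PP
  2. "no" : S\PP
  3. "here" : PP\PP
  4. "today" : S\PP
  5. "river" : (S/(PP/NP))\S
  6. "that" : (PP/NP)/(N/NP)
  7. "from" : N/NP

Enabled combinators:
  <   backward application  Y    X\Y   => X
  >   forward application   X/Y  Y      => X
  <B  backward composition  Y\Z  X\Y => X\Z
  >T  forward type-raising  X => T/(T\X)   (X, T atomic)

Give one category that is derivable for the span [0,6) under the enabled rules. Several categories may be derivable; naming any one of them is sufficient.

[0,8] S   >
  [0,6] S/(PP/NP)   <
    [0,5] S   >
      [0,3] S/(S\PP)   >
        [0,1] "a" : (S/(S\PP))/S
        [1,3] S   <
          [1,2] "with" : PP
          [2,3] "no" : S\PP
      [3,5] S\PP   <B
        [3,4] "here" : PP\PP
        [4,5] "today" : S\PP
    [5,6] "river" : (S/(PP/NP))\S
  [6,8] PP/NP   >
    [6,7] "that" : (PP/NP)/(N/NP)
    [7,8] "from" : N/NP

S/(PP/NP)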